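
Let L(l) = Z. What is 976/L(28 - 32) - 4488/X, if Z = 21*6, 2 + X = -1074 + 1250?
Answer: -32972/1827 ≈ -18.047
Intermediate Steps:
X = 174 (X = -2 + (-1074 + 1250) = -2 + 176 = 174)
Z = 126
L(l) = 126
976/L(28 - 32) - 4488/X = 976/126 - 4488/174 = 976*(1/126) - 4488*1/174 = 488/63 - 748/29 = -32972/1827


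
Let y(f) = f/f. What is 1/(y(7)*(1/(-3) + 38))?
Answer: 3/113 ≈ 0.026549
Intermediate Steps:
y(f) = 1
1/(y(7)*(1/(-3) + 38)) = 1/(1*(1/(-3) + 38)) = 1/(1*(-⅓ + 38)) = 1/(1*(113/3)) = 1/(113/3) = 3/113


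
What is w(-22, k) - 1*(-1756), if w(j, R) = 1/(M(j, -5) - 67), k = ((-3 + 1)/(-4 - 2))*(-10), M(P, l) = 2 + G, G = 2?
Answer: 110627/63 ≈ 1756.0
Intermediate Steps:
M(P, l) = 4 (M(P, l) = 2 + 2 = 4)
k = -10/3 (k = -2/(-6)*(-10) = -2*(-⅙)*(-10) = (⅓)*(-10) = -10/3 ≈ -3.3333)
w(j, R) = -1/63 (w(j, R) = 1/(4 - 67) = 1/(-63) = -1/63)
w(-22, k) - 1*(-1756) = -1/63 - 1*(-1756) = -1/63 + 1756 = 110627/63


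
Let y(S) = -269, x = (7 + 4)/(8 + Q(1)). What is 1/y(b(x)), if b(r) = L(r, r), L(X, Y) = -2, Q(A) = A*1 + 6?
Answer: -1/269 ≈ -0.0037175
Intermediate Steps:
Q(A) = 6 + A (Q(A) = A + 6 = 6 + A)
x = 11/15 (x = (7 + 4)/(8 + (6 + 1)) = 11/(8 + 7) = 11/15 ≈ 0.73333)
b(r) = -2
1/y(b(x)) = 1/(-269) = -1/269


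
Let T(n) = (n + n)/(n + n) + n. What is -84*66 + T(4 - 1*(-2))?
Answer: -5537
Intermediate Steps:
T(n) = 1 + n (T(n) = (2*n)/((2*n)) + n = (2*n)*(1/(2*n)) + n = 1 + n)
-84*66 + T(4 - 1*(-2)) = -84*66 + (1 + (4 - 1*(-2))) = -5544 + (1 + (4 + 2)) = -5544 + (1 + 6) = -5544 + 7 = -5537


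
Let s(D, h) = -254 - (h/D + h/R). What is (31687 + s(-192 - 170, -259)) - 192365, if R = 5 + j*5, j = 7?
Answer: -1165105981/7240 ≈ -1.6093e+5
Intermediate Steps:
R = 40 (R = 5 + 7*5 = 5 + 35 = 40)
s(D, h) = -254 - h/40 - h/D (s(D, h) = -254 - (h/D + h/40) = -254 - (h/40 + h/D) = -254 + (-h/40 - h/D) = -254 - h/40 - h/D)
(31687 + s(-192 - 170, -259)) - 192365 = (31687 + (-254 - 1/40*(-259) - 1*(-259)/(-192 - 170))) - 192365 = (31687 + (-254 + 259/40 - 1*(-259)/(-362))) - 192365 = (31687 + (-254 + 259/40 - 1*(-259)*(-1/362))) - 192365 = (31687 + (-254 + 259/40 - 259/362)) - 192365 = (31687 - 1797261/7240) - 192365 = 227616619/7240 - 192365 = -1165105981/7240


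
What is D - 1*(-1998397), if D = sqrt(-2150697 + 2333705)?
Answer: 1998397 + 4*sqrt(11438) ≈ 1.9988e+6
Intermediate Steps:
D = 4*sqrt(11438) (D = sqrt(183008) = 4*sqrt(11438) ≈ 427.79)
D - 1*(-1998397) = 4*sqrt(11438) - 1*(-1998397) = 4*sqrt(11438) + 1998397 = 1998397 + 4*sqrt(11438)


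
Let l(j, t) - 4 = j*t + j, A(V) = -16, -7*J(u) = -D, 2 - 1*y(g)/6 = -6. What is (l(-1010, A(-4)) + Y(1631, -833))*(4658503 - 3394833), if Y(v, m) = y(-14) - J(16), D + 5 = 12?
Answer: 19209047670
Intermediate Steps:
D = 7 (D = -5 + 12 = 7)
y(g) = 48 (y(g) = 12 - 6*(-6) = 12 + 36 = 48)
J(u) = 1 (J(u) = -(-1)*7/7 = -⅐*(-7) = 1)
l(j, t) = 4 + j + j*t (l(j, t) = 4 + (j*t + j) = 4 + (j + j*t) = 4 + j + j*t)
Y(v, m) = 47 (Y(v, m) = 48 - 1*1 = 48 - 1 = 47)
(l(-1010, A(-4)) + Y(1631, -833))*(4658503 - 3394833) = ((4 - 1010 - 1010*(-16)) + 47)*(4658503 - 3394833) = ((4 - 1010 + 16160) + 47)*1263670 = (15154 + 47)*1263670 = 15201*1263670 = 19209047670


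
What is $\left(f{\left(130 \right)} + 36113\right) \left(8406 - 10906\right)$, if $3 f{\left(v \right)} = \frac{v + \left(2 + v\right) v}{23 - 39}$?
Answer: $- \frac{536291875}{6} \approx -8.9382 \cdot 10^{7}$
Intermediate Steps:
$f{\left(v \right)} = - \frac{v}{48} - \frac{v \left(2 + v\right)}{48}$ ($f{\left(v \right)} = \frac{\left(v + \left(2 + v\right) v\right) \frac{1}{23 - 39}}{3} = \frac{\left(v + v \left(2 + v\right)\right) \frac{1}{-16}}{3} = \frac{\left(v + v \left(2 + v\right)\right) \left(- \frac{1}{16}\right)}{3} = \frac{- \frac{v}{16} - \frac{v \left(2 + v\right)}{16}}{3} = - \frac{v}{48} - \frac{v \left(2 + v\right)}{48}$)
$\left(f{\left(130 \right)} + 36113\right) \left(8406 - 10906\right) = \left(\left(- \frac{1}{48}\right) 130 \left(3 + 130\right) + 36113\right) \left(8406 - 10906\right) = \left(\left(- \frac{1}{48}\right) 130 \cdot 133 + 36113\right) \left(-2500\right) = \left(- \frac{8645}{24} + 36113\right) \left(-2500\right) = \frac{858067}{24} \left(-2500\right) = - \frac{536291875}{6}$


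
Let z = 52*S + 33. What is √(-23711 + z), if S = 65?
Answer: I*√20298 ≈ 142.47*I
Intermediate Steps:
z = 3413 (z = 52*65 + 33 = 3380 + 33 = 3413)
√(-23711 + z) = √(-23711 + 3413) = √(-20298) = I*√20298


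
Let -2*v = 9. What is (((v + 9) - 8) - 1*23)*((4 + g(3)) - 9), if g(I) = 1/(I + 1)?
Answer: 1007/8 ≈ 125.88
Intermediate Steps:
v = -9/2 (v = -½*9 = -9/2 ≈ -4.5000)
g(I) = 1/(1 + I)
(((v + 9) - 8) - 1*23)*((4 + g(3)) - 9) = (((-9/2 + 9) - 8) - 1*23)*((4 + 1/(1 + 3)) - 9) = ((9/2 - 8) - 23)*((4 + 1/4) - 9) = (-7/2 - 23)*((4 + ¼) - 9) = -53*(17/4 - 9)/2 = -53/2*(-19/4) = 1007/8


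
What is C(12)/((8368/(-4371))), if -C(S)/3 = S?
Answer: 39339/2092 ≈ 18.805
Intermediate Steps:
C(S) = -3*S
C(12)/((8368/(-4371))) = (-3*12)/((8368/(-4371))) = -36/(8368*(-1/4371)) = -36/(-8368/4371) = -36*(-4371/8368) = 39339/2092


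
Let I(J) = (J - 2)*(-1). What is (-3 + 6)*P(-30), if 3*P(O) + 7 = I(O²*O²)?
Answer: -810005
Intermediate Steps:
I(J) = 2 - J (I(J) = (-2 + J)*(-1) = 2 - J)
P(O) = -5/3 - O⁴/3 (P(O) = -7/3 + (2 - O²*O²)/3 = -7/3 + (2 - O⁴)/3 = -7/3 + (⅔ - O⁴/3) = -5/3 - O⁴/3)
(-3 + 6)*P(-30) = (-3 + 6)*(-5/3 - ⅓*(-30)⁴) = 3*(-5/3 - ⅓*810000) = 3*(-5/3 - 270000) = 3*(-810005/3) = -810005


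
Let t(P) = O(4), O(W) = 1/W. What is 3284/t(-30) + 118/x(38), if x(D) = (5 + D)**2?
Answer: 24288582/1849 ≈ 13136.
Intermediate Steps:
t(P) = 1/4
3284/t(-30) + 118/x(38) = 3284/(1/4) + 118/((5 + 38)**2) = 3284*4 + 118/(43**2) = 13136 + 118/1849 = 24288582/1849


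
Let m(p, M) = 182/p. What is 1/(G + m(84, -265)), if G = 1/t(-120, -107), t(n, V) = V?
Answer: 642/1385 ≈ 0.46354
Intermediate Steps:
G = -1/107 (G = 1/(-107) = -1/107 ≈ -0.0093458)
1/(G + m(84, -265)) = 1/(-1/107 + 182/84) = 1/(-1/107 + 182*(1/84)) = 1/(-1/107 + 13/6) = 1/(1385/642) = 642/1385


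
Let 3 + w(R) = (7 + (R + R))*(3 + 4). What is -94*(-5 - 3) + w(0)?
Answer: 798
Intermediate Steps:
w(R) = 46 + 14*R (w(R) = -3 + (7 + (R + R))*(3 + 4) = -3 + (7 + 2*R)*7 = -3 + (49 + 14*R) = 46 + 14*R)
-94*(-5 - 3) + w(0) = -94*(-5 - 3) + (46 + 14*0) = -(-752) + (46 + 0) = -94*(-8) + 46 = 752 + 46 = 798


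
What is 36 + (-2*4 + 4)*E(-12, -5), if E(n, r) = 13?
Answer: -16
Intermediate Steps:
36 + (-2*4 + 4)*E(-12, -5) = 36 + (-2*4 + 4)*13 = 36 + (-8 + 4)*13 = 36 - 4*13 = 36 - 52 = -16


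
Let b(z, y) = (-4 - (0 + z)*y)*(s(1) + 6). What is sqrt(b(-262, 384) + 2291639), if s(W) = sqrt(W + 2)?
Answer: sqrt(2895263 + 100604*sqrt(3)) ≈ 1752.0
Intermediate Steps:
s(W) = sqrt(2 + W)
b(z, y) = (-4 - y*z)*(6 + sqrt(3)) (b(z, y) = (-4 - (0 + z)*y)*(sqrt(2 + 1) + 6) = (-4 - z*y)*(sqrt(3) + 6) = (-4 - y*z)*(6 + sqrt(3)))
sqrt(b(-262, 384) + 2291639) = sqrt((-24 - 4*sqrt(3) - 6*384*(-262) - 1*384*(-262)*sqrt(3)) + 2291639) = sqrt((-24 - 4*sqrt(3) + 603648 + 100608*sqrt(3)) + 2291639) = sqrt((603624 + 100604*sqrt(3)) + 2291639) = sqrt(2895263 + 100604*sqrt(3))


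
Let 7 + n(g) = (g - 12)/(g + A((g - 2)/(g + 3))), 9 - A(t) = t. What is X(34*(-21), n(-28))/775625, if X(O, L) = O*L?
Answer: 21294/4608125 ≈ 0.0046210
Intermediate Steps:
A(t) = 9 - t
n(g) = -7 + (-12 + g)/(9 + g - (-2 + g)/(3 + g)) (n(g) = -7 + (g - 12)/(g + (9 - (g - 2)/(g + 3))) = -7 + (-12 + g)/(g + (9 - (-2 + g)/(3 + g))) = -7 + (-12 + g)/(9 + g - (-2 + g)/(3 + g)))
X(O, L) = L*O
X(34*(-21), n(-28))/775625 = (((-239 - 86*(-28) - 6*(-28)²)/(29 + (-28)² + 11*(-28)))*(34*(-21)))/775625 = (((-239 + 2408 - 6*784)/(29 + 784 - 308))*(-714))*(1/775625) = (((-239 + 2408 - 4704)/505)*(-714))*(1/775625) = (((1/505)*(-2535))*(-714))*(1/775625) = -507/101*(-714)*(1/775625) = (361998/101)*(1/775625) = 21294/4608125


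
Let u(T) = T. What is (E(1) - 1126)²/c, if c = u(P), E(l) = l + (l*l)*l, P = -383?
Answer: -1263376/383 ≈ -3298.6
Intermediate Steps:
E(l) = l + l³ (E(l) = l + l²*l = l + l³)
c = -383
(E(1) - 1126)²/c = ((1 + 1³) - 1126)²/(-383) = ((1 + 1) - 1126)²*(-1/383) = (2 - 1126)²*(-1/383) = (-1124)²*(-1/383) = 1263376*(-1/383) = -1263376/383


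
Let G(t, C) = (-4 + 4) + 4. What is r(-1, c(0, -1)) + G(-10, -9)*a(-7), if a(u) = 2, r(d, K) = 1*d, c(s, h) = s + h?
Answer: 7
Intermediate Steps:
c(s, h) = h + s
r(d, K) = d
G(t, C) = 4 (G(t, C) = 0 + 4 = 4)
r(-1, c(0, -1)) + G(-10, -9)*a(-7) = -1 + 4*2 = -1 + 8 = 7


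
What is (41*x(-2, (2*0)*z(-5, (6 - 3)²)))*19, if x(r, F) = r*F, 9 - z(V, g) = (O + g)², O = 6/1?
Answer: 0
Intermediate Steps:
O = 6 (O = 6*1 = 6)
z(V, g) = 9 - (6 + g)²
x(r, F) = F*r
(41*x(-2, (2*0)*z(-5, (6 - 3)²)))*19 = (41*(((2*0)*(9 - (6 + (6 - 3)²)²))*(-2)))*19 = (41*((0*(9 - (6 + 3²)²))*(-2)))*19 = (41*((0*(9 - (6 + 9)²))*(-2)))*19 = (41*((0*(9 - 1*15²))*(-2)))*19 = (41*((0*(9 - 1*225))*(-2)))*19 = (41*((0*(9 - 225))*(-2)))*19 = (41*((0*(-216))*(-2)))*19 = (41*(0*(-2)))*19 = (41*0)*19 = 0*19 = 0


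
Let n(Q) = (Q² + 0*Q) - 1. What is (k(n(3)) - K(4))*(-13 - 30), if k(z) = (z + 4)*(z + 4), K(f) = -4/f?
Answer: -6235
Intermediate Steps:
n(Q) = -1 + Q² (n(Q) = (Q² + 0) - 1 = Q² - 1 = -1 + Q²)
k(z) = (4 + z)² (k(z) = (4 + z)*(4 + z) = (4 + z)²)
(k(n(3)) - K(4))*(-13 - 30) = ((4 + (-1 + 3²))² - (-4)/4)*(-13 - 30) = ((4 + (-1 + 9))² - (-4)/4)*(-43) = ((4 + 8)² - 1*(-1))*(-43) = (12² + 1)*(-43) = (144 + 1)*(-43) = 145*(-43) = -6235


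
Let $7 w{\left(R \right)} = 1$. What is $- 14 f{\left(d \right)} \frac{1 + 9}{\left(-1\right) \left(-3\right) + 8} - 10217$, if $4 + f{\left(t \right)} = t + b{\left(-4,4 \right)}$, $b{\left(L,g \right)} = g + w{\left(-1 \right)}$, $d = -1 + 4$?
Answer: $-10257$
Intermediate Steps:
$w{\left(R \right)} = \frac{1}{7}$ ($w{\left(R \right)} = \frac{1}{7} \cdot 1 = \frac{1}{7}$)
$d = 3$
$b{\left(L,g \right)} = \frac{1}{7} + g$ ($b{\left(L,g \right)} = g + \frac{1}{7} = \frac{1}{7} + g$)
$f{\left(t \right)} = \frac{1}{7} + t$ ($f{\left(t \right)} = -4 + \left(t + \left(\frac{1}{7} + 4\right)\right) = -4 + \left(t + \frac{29}{7}\right) = -4 + \left(\frac{29}{7} + t\right) = \frac{1}{7} + t$)
$- 14 f{\left(d \right)} \frac{1 + 9}{\left(-1\right) \left(-3\right) + 8} - 10217 = - 14 \left(\frac{1}{7} + 3\right) \frac{1 + 9}{\left(-1\right) \left(-3\right) + 8} - 10217 = \left(-14\right) \frac{22}{7} \frac{10}{3 + 8} - 10217 = - 44 \cdot \frac{10}{11} - 10217 = - 44 \cdot 10 \cdot \frac{1}{11} - 10217 = \left(-44\right) \frac{10}{11} - 10217 = -40 - 10217 = -10257$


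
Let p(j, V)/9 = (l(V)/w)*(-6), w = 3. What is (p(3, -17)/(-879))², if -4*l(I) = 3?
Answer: 81/343396 ≈ 0.00023588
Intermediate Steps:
l(I) = -¾ (l(I) = -¼*3 = -¾)
p(j, V) = 27/2 (p(j, V) = 9*(-¾/3*(-6)) = 9*(-¾*⅓*(-6)) = 9*(-¼*(-6)) = 9*(3/2) = 27/2)
(p(3, -17)/(-879))² = ((27/2)/(-879))² = ((27/2)*(-1/879))² = (-9/586)² = 81/343396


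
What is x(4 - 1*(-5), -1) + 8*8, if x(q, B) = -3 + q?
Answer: 70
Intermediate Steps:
x(4 - 1*(-5), -1) + 8*8 = (-3 + (4 - 1*(-5))) + 8*8 = (-3 + (4 + 5)) + 64 = (-3 + 9) + 64 = 6 + 64 = 70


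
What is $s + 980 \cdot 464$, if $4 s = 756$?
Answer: $454909$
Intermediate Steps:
$s = 189$ ($s = \frac{1}{4} \cdot 756 = 189$)
$s + 980 \cdot 464 = 189 + 980 \cdot 464 = 189 + 454720 = 454909$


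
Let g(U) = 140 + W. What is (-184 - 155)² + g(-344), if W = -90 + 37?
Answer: 115008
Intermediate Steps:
W = -53
g(U) = 87 (g(U) = 140 - 53 = 87)
(-184 - 155)² + g(-344) = (-184 - 155)² + 87 = (-339)² + 87 = 114921 + 87 = 115008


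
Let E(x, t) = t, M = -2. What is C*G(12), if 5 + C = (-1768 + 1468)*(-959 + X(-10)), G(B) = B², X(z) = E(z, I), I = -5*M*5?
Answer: 39268080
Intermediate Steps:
I = 50 (I = -5*(-2)*5 = 10*5 = 50)
X(z) = 50
C = 272695 (C = -5 + (-1768 + 1468)*(-959 + 50) = -5 - 300*(-909) = -5 + 272700 = 272695)
C*G(12) = 272695*12² = 272695*144 = 39268080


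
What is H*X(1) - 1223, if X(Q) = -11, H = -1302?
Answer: 13099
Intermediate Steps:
H*X(1) - 1223 = -1302*(-11) - 1223 = 14322 - 1223 = 13099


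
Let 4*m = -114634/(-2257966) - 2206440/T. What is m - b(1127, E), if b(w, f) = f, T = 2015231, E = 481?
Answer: -4379786329355745/9100646160292 ≈ -481.26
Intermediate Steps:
m = -2375526255293/9100646160292 (m = (-114634/(-2257966) - 2206440/2015231)/4 = (-114634*(-1/2257966) - 2206440*1/2015231)/4 = (57317/1128983 - 2206440/2015231)/4 = (¼)*(-2375526255293/2275161540073) = -2375526255293/9100646160292 ≈ -0.26103)
m - b(1127, E) = -2375526255293/9100646160292 - 1*481 = -2375526255293/9100646160292 - 481 = -4379786329355745/9100646160292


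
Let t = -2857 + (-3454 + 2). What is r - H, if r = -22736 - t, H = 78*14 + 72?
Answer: -17591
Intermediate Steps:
t = -6309 (t = -2857 - 3452 = -6309)
H = 1164 (H = 1092 + 72 = 1164)
r = -16427 (r = -22736 - 1*(-6309) = -22736 + 6309 = -16427)
r - H = -16427 - 1*1164 = -16427 - 1164 = -17591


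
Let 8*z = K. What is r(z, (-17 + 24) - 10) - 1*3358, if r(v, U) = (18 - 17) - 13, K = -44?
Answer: -3370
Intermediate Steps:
z = -11/2 (z = (1/8)*(-44) = -11/2 ≈ -5.5000)
r(v, U) = -12 (r(v, U) = 1 - 13 = -12)
r(z, (-17 + 24) - 10) - 1*3358 = -12 - 1*3358 = -12 - 3358 = -3370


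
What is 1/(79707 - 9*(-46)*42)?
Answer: 1/97095 ≈ 1.0299e-5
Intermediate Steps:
1/(79707 - 9*(-46)*42) = 1/(79707 + 414*42) = 1/(79707 + 17388) = 1/97095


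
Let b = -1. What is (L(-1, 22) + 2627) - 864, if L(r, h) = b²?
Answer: 1764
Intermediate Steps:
L(r, h) = 1 (L(r, h) = (-1)² = 1)
(L(-1, 22) + 2627) - 864 = (1 + 2627) - 864 = 2628 - 864 = 1764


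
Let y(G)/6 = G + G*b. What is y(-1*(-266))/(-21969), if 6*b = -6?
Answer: 0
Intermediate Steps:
b = -1 (b = (⅙)*(-6) = -1)
y(G) = 0 (y(G) = 6*(G + G*(-1)) = 6*(G - G) = 6*0 = 0)
y(-1*(-266))/(-21969) = 0/(-21969) = 0*(-1/21969) = 0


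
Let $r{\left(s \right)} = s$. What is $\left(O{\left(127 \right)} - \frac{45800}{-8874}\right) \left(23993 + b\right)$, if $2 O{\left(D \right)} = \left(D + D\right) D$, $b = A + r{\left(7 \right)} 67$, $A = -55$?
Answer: $\frac{1747230572111}{4437} \approx 3.9379 \cdot 10^{8}$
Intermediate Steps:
$b = 414$ ($b = -55 + 7 \cdot 67 = -55 + 469 = 414$)
$O{\left(D \right)} = D^{2}$ ($O{\left(D \right)} = \frac{\left(D + D\right) D}{2} = \frac{2 D D}{2} = \frac{2 D^{2}}{2} = D^{2}$)
$\left(O{\left(127 \right)} - \frac{45800}{-8874}\right) \left(23993 + b\right) = \left(127^{2} - \frac{45800}{-8874}\right) \left(23993 + 414\right) = \left(16129 - - \frac{22900}{4437}\right) 24407 = \left(16129 + \frac{22900}{4437}\right) 24407 = \frac{71587273}{4437} \cdot 24407 = \frac{1747230572111}{4437}$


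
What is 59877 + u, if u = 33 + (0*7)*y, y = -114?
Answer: 59910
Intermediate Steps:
u = 33 (u = 33 + (0*7)*(-114) = 33 + 0*(-114) = 33 + 0 = 33)
59877 + u = 59877 + 33 = 59910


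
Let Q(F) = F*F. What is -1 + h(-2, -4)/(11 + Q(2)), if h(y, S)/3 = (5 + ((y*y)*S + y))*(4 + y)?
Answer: -31/5 ≈ -6.2000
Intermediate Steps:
Q(F) = F**2
h(y, S) = 3*(4 + y)*(5 + y + S*y**2) (h(y, S) = 3*((5 + ((y*y)*S + y))*(4 + y)) = 3*((5 + (y**2*S + y))*(4 + y)) = 3*((5 + (S*y**2 + y))*(4 + y)) = 3*((5 + (y + S*y**2))*(4 + y)) = 3*((5 + y + S*y**2)*(4 + y)) = 3*((4 + y)*(5 + y + S*y**2)) = 3*(4 + y)*(5 + y + S*y**2))
-1 + h(-2, -4)/(11 + Q(2)) = -1 + (60 + 3*(-2)**2 + 27*(-2) + 3*(-4)*(-2)**3 + 12*(-4)*(-2)**2)/(11 + 2**2) = -1 + (60 + 3*4 - 54 + 3*(-4)*(-8) + 12*(-4)*4)/(11 + 4) = -1 + (60 + 12 - 54 + 96 - 192)/15 = -1 - 78*1/15 = -1 - 26/5 = -31/5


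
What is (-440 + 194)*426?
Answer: -104796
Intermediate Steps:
(-440 + 194)*426 = -246*426 = -104796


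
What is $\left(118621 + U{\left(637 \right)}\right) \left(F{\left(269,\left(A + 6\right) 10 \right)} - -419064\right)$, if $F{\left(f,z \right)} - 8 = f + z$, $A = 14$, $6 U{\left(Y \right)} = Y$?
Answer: $\frac{99621828461}{2} \approx 4.9811 \cdot 10^{10}$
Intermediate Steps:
$U{\left(Y \right)} = \frac{Y}{6}$
$F{\left(f,z \right)} = 8 + f + z$ ($F{\left(f,z \right)} = 8 + \left(f + z\right) = 8 + f + z$)
$\left(118621 + U{\left(637 \right)}\right) \left(F{\left(269,\left(A + 6\right) 10 \right)} - -419064\right) = \left(118621 + \frac{1}{6} \cdot 637\right) \left(\left(8 + 269 + \left(14 + 6\right) 10\right) - -419064\right) = \left(118621 + \frac{637}{6}\right) \left(\left(8 + 269 + 20 \cdot 10\right) + 419064\right) = \frac{712363 \left(\left(8 + 269 + 200\right) + 419064\right)}{6} = \frac{712363 \left(477 + 419064\right)}{6} = \frac{712363}{6} \cdot 419541 = \frac{99621828461}{2}$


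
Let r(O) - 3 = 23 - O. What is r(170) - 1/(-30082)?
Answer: -4331807/30082 ≈ -144.00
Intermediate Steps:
r(O) = 26 - O (r(O) = 3 + (23 - O) = 26 - O)
r(170) - 1/(-30082) = (26 - 1*170) - 1/(-30082) = (26 - 170) - 1*(-1/30082) = -144 + 1/30082 = -4331807/30082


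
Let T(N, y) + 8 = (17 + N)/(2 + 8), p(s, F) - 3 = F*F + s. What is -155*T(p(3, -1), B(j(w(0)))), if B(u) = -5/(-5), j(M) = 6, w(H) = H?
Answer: 868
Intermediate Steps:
p(s, F) = 3 + s + F**2 (p(s, F) = 3 + (F*F + s) = 3 + (F**2 + s) = 3 + (s + F**2) = 3 + s + F**2)
B(u) = 1 (B(u) = -5*(-1/5) = 1)
T(N, y) = -63/10 + N/10 (T(N, y) = -8 + (17 + N)/(2 + 8) = -8 + (17 + N)/10 = -8 + (17 + N)*(1/10) = -8 + (17/10 + N/10) = -63/10 + N/10)
-155*T(p(3, -1), B(j(w(0)))) = -155*(-63/10 + (3 + 3 + (-1)**2)/10) = -155*(-63/10 + (3 + 3 + 1)/10) = -155*(-63/10 + (1/10)*7) = -155*(-63/10 + 7/10) = -155*(-28/5) = 868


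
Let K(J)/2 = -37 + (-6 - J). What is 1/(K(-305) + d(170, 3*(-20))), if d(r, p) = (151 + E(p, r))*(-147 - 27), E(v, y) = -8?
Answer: -1/24358 ≈ -4.1054e-5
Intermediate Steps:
K(J) = -86 - 2*J (K(J) = 2*(-37 + (-6 - J)) = 2*(-43 - J) = -86 - 2*J)
d(r, p) = -24882 (d(r, p) = (151 - 8)*(-147 - 27) = 143*(-174) = -24882)
1/(K(-305) + d(170, 3*(-20))) = 1/((-86 - 2*(-305)) - 24882) = 1/((-86 + 610) - 24882) = 1/(524 - 24882) = 1/(-24358) = -1/24358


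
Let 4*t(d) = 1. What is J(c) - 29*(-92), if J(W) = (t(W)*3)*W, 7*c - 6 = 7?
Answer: 74743/28 ≈ 2669.4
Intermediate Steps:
c = 13/7 (c = 6/7 + (1/7)*7 = 6/7 + 1 = 13/7 ≈ 1.8571)
t(d) = 1/4 (t(d) = (1/4)*1 = 1/4)
J(W) = 3*W/4 (J(W) = ((1/4)*3)*W = 3*W/4)
J(c) - 29*(-92) = (3/4)*(13/7) - 29*(-92) = 39/28 + 2668 = 74743/28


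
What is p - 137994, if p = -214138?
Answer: -352132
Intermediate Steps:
p - 137994 = -214138 - 137994 = -352132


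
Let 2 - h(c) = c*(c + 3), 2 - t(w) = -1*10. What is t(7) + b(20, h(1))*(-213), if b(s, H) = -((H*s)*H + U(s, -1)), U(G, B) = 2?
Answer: 17478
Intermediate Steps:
t(w) = 12 (t(w) = 2 - (-1)*10 = 2 - 1*(-10) = 2 + 10 = 12)
h(c) = 2 - c*(3 + c) (h(c) = 2 - c*(c + 3) = 2 - c*(3 + c))
b(s, H) = -2 - s*H**2 (b(s, H) = -((H*s)*H + 2) = -(s*H**2 + 2) = -(2 + s*H**2) = -2 - s*H**2)
t(7) + b(20, h(1))*(-213) = 12 + (-2 - 1*20*(2 - 1*1**2 - 3*1)**2)*(-213) = 12 + (-2 - 1*20*(2 - 1*1 - 3)**2)*(-213) = 12 + (-2 - 1*20*(2 - 1 - 3)**2)*(-213) = 12 + (-2 - 1*20*(-2)**2)*(-213) = 12 + (-2 - 1*20*4)*(-213) = 12 + (-2 - 80)*(-213) = 12 - 82*(-213) = 12 + 17466 = 17478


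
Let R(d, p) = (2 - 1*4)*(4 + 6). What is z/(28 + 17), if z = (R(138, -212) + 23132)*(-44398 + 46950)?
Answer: 6553536/5 ≈ 1.3107e+6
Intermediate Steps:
R(d, p) = -20 (R(d, p) = (2 - 4)*10 = -2*10 = -20)
z = 58981824 (z = (-20 + 23132)*(-44398 + 46950) = 23112*2552 = 58981824)
z/(28 + 17) = 58981824/(28 + 17) = 58981824/45 = 58981824*(1/45) = 6553536/5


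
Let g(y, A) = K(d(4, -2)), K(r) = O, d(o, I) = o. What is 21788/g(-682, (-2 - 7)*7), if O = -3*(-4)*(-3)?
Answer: -5447/9 ≈ -605.22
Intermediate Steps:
O = -36 (O = 12*(-3) = -36)
K(r) = -36
g(y, A) = -36
21788/g(-682, (-2 - 7)*7) = 21788/(-36) = 21788*(-1/36) = -5447/9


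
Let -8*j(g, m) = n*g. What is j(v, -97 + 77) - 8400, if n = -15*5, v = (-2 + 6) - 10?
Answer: -33825/4 ≈ -8456.3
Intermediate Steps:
v = -6 (v = 4 - 10 = -6)
n = -75
j(g, m) = 75*g/8 (j(g, m) = -(-75)*g/8 = 75*g/8)
j(v, -97 + 77) - 8400 = (75/8)*(-6) - 8400 = -225/4 - 8400 = -33825/4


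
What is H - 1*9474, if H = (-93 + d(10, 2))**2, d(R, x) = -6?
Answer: 327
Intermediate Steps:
H = 9801 (H = (-93 - 6)**2 = (-99)**2 = 9801)
H - 1*9474 = 9801 - 1*9474 = 9801 - 9474 = 327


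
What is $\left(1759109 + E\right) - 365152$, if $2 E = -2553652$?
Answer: $117131$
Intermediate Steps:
$E = -1276826$ ($E = \frac{1}{2} \left(-2553652\right) = -1276826$)
$\left(1759109 + E\right) - 365152 = \left(1759109 - 1276826\right) - 365152 = 482283 - 365152 = 117131$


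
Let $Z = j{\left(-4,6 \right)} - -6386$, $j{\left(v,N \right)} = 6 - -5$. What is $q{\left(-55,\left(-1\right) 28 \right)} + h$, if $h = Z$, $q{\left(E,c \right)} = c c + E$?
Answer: $7126$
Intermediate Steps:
$q{\left(E,c \right)} = E + c^{2}$ ($q{\left(E,c \right)} = c^{2} + E = E + c^{2}$)
$j{\left(v,N \right)} = 11$ ($j{\left(v,N \right)} = 6 + 5 = 11$)
$Z = 6397$ ($Z = 11 - -6386 = 11 + 6386 = 6397$)
$h = 6397$
$q{\left(-55,\left(-1\right) 28 \right)} + h = \left(-55 + \left(\left(-1\right) 28\right)^{2}\right) + 6397 = \left(-55 + \left(-28\right)^{2}\right) + 6397 = \left(-55 + 784\right) + 6397 = 729 + 6397 = 7126$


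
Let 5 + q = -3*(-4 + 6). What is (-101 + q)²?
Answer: 12544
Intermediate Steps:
q = -11 (q = -5 - 3*(-4 + 6) = -5 - 3*2 = -5 - 6 = -11)
(-101 + q)² = (-101 - 11)² = (-112)² = 12544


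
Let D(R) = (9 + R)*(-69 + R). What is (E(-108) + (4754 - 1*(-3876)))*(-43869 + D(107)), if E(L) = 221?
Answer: -349269311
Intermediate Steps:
D(R) = (-69 + R)*(9 + R)
(E(-108) + (4754 - 1*(-3876)))*(-43869 + D(107)) = (221 + (4754 - 1*(-3876)))*(-43869 + (-621 + 107**2 - 60*107)) = (221 + (4754 + 3876))*(-43869 + (-621 + 11449 - 6420)) = (221 + 8630)*(-43869 + 4408) = 8851*(-39461) = -349269311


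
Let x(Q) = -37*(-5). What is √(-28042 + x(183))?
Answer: I*√27857 ≈ 166.9*I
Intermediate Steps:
x(Q) = 185
√(-28042 + x(183)) = √(-28042 + 185) = √(-27857) = I*√27857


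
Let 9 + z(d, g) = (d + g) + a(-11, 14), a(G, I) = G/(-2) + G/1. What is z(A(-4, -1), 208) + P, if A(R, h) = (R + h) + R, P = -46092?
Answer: -91815/2 ≈ -45908.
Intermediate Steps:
a(G, I) = G/2 (a(G, I) = G*(-½) + G*1 = -G/2 + G = G/2)
A(R, h) = h + 2*R
z(d, g) = -29/2 + d + g (z(d, g) = -9 + ((d + g) + (½)*(-11)) = -9 + ((d + g) - 11/2) = -9 + (-11/2 + d + g) = -29/2 + d + g)
z(A(-4, -1), 208) + P = (-29/2 + (-1 + 2*(-4)) + 208) - 46092 = (-29/2 + (-1 - 8) + 208) - 46092 = (-29/2 - 9 + 208) - 46092 = 369/2 - 46092 = -91815/2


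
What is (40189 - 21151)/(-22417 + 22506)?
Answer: 19038/89 ≈ 213.91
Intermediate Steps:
(40189 - 21151)/(-22417 + 22506) = 19038/89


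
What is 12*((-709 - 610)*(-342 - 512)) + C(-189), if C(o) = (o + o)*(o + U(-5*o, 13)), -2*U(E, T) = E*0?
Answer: 13588554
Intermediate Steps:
U(E, T) = 0 (U(E, T) = -E*0/2 = -1/2*0 = 0)
C(o) = 2*o**2 (C(o) = (o + o)*(o + 0) = (2*o)*o = 2*o**2)
12*((-709 - 610)*(-342 - 512)) + C(-189) = 12*((-709 - 610)*(-342 - 512)) + 2*(-189)**2 = 12*(-1319*(-854)) + 2*35721 = 12*1126426 + 71442 = 13517112 + 71442 = 13588554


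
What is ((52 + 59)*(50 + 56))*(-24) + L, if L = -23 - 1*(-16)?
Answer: -282391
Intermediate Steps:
L = -7 (L = -23 + 16 = -7)
((52 + 59)*(50 + 56))*(-24) + L = ((52 + 59)*(50 + 56))*(-24) - 7 = (111*106)*(-24) - 7 = 11766*(-24) - 7 = -282384 - 7 = -282391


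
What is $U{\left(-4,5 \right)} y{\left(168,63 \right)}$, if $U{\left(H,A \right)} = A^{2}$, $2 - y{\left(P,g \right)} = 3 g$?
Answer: $-4675$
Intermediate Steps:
$y{\left(P,g \right)} = 2 - 3 g$
$U{\left(-4,5 \right)} y{\left(168,63 \right)} = 5^{2} \left(2 - 189\right) = 25 \left(2 - 189\right) = 25 \left(-187\right) = -4675$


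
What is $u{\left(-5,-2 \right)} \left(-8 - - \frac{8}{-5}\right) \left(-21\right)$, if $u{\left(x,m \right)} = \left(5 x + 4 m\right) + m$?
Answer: $-7056$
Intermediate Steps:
$u{\left(x,m \right)} = 5 m + 5 x$ ($u{\left(x,m \right)} = \left(4 m + 5 x\right) + m = 5 m + 5 x$)
$u{\left(-5,-2 \right)} \left(-8 - - \frac{8}{-5}\right) \left(-21\right) = \left(5 \left(-2\right) + 5 \left(-5\right)\right) \left(-8 - - \frac{8}{-5}\right) \left(-21\right) = \left(-10 - 25\right) \left(-8 - \left(-8\right) \left(- \frac{1}{5}\right)\right) \left(-21\right) = - 35 \left(-8 - \frac{8}{5}\right) \left(-21\right) = \left(-35\right) \left(- \frac{48}{5}\right) \left(-21\right) = 336 \left(-21\right) = -7056$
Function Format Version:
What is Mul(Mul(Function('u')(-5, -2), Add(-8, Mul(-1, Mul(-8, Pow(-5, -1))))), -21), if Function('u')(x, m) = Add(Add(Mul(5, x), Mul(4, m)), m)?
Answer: -7056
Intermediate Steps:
Function('u')(x, m) = Add(Mul(5, m), Mul(5, x)) (Function('u')(x, m) = Add(Add(Mul(4, m), Mul(5, x)), m) = Add(Mul(5, m), Mul(5, x)))
Mul(Mul(Function('u')(-5, -2), Add(-8, Mul(-1, Mul(-8, Pow(-5, -1))))), -21) = Mul(Mul(Add(Mul(5, -2), Mul(5, -5)), Add(-8, Mul(-1, Mul(-8, Pow(-5, -1))))), -21) = Mul(Mul(Add(-10, -25), Add(-8, Mul(-1, Mul(-8, Rational(-1, 5))))), -21) = Mul(Mul(-35, Add(-8, Mul(-1, Rational(8, 5)))), -21) = Mul(Mul(-35, Add(-8, Rational(-8, 5))), -21) = Mul(Mul(-35, Rational(-48, 5)), -21) = Mul(336, -21) = -7056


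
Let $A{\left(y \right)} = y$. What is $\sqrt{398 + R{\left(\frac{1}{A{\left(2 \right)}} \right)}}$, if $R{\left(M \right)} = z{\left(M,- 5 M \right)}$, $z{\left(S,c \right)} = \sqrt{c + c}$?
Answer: $\sqrt{398 + i \sqrt{5}} \approx 19.95 + 0.05604 i$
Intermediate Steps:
$z{\left(S,c \right)} = \sqrt{2} \sqrt{c}$ ($z{\left(S,c \right)} = \sqrt{2 c} = \sqrt{2} \sqrt{c}$)
$R{\left(M \right)} = \sqrt{10} \sqrt{- M}$ ($R{\left(M \right)} = \sqrt{2} \sqrt{- 5 M} = \sqrt{2} \sqrt{5} \sqrt{- M} = \sqrt{10} \sqrt{- M}$)
$\sqrt{398 + R{\left(\frac{1}{A{\left(2 \right)}} \right)}} = \sqrt{398 + \sqrt{10} \sqrt{- \frac{1}{2}}} = \sqrt{398 + \sqrt{10} \frac{i \sqrt{2}}{2}} = \sqrt{398 + i \sqrt{5}}$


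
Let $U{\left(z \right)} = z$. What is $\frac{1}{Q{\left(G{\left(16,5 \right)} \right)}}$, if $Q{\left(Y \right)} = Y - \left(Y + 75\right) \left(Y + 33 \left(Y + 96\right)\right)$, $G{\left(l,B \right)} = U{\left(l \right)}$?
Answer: $- \frac{1}{337776} \approx -2.9605 \cdot 10^{-6}$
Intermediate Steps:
$G{\left(l,B \right)} = l$
$Q{\left(Y \right)} = Y - \left(75 + Y\right) \left(3168 + 34 Y\right)$ ($Q{\left(Y \right)} = Y - \left(75 + Y\right) \left(Y + 33 \left(96 + Y\right)\right) = Y - \left(75 + Y\right) \left(Y + \left(3168 + 33 Y\right)\right) = Y - \left(75 + Y\right) \left(3168 + 34 Y\right)$)
$\frac{1}{Q{\left(G{\left(16,5 \right)} \right)}} = \frac{1}{-237600 - 91472 - 34 \cdot 16^{2}} = \frac{1}{-237600 - 91472 - 8704} = \frac{1}{-337776} = - \frac{1}{337776}$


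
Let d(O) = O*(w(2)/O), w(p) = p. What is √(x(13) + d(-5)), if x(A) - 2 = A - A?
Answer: 2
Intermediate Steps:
x(A) = 2 (x(A) = 2 + (A - A) = 2 + 0 = 2)
d(O) = 2 (d(O) = O*(2/O) = 2)
√(x(13) + d(-5)) = √(2 + 2) = √4 = 2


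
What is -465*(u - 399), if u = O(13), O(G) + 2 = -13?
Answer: 192510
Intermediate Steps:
O(G) = -15 (O(G) = -2 - 13 = -15)
u = -15
-465*(u - 399) = -465*(-15 - 399) = -465*(-414) = 192510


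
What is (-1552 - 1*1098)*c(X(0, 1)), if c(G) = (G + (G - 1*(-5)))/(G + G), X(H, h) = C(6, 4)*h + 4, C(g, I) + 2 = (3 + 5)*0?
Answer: -11925/2 ≈ -5962.5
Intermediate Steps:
C(g, I) = -2 (C(g, I) = -2 + (3 + 5)*0 = -2 + 8*0 = -2 + 0 = -2)
X(H, h) = 4 - 2*h (X(H, h) = -2*h + 4 = 4 - 2*h)
c(G) = (5 + 2*G)/(2*G) (c(G) = (G + (G + 5))/((2*G)) = (G + (5 + G))*(1/(2*G)) = (5 + 2*G)*(1/(2*G)) = (5 + 2*G)/(2*G))
(-1552 - 1*1098)*c(X(0, 1)) = (-1552 - 1*1098)*((5/2 + (4 - 2*1))/(4 - 2*1)) = (-1552 - 1098)*((5/2 + (4 - 2))/(4 - 2)) = -2650*(5/2 + 2)/2 = -1325*9/2 = -2650*9/4 = -11925/2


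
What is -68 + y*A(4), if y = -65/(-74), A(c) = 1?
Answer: -4967/74 ≈ -67.122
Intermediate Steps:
y = 65/74 (y = -65*(-1/74) = 65/74 ≈ 0.87838)
-68 + y*A(4) = -68 + (65/74)*1 = -68 + 65/74 = -4967/74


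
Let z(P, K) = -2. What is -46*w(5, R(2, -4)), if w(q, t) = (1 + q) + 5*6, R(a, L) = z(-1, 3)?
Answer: -1656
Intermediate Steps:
R(a, L) = -2
w(q, t) = 31 + q (w(q, t) = (1 + q) + 30 = 31 + q)
-46*w(5, R(2, -4)) = -46*(31 + 5) = -46*36 = -1656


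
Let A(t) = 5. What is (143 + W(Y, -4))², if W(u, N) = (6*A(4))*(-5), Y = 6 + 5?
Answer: 49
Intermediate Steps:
Y = 11
W(u, N) = -150 (W(u, N) = (6*5)*(-5) = 30*(-5) = -150)
(143 + W(Y, -4))² = (143 - 150)² = (-7)² = 49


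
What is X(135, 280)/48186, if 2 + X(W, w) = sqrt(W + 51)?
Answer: -1/24093 + sqrt(186)/48186 ≈ 0.00024153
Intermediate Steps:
X(W, w) = -2 + sqrt(51 + W) (X(W, w) = -2 + sqrt(W + 51) = -2 + sqrt(51 + W))
X(135, 280)/48186 = (-2 + sqrt(51 + 135))/48186 = (-2 + sqrt(186))*(1/48186) = -1/24093 + sqrt(186)/48186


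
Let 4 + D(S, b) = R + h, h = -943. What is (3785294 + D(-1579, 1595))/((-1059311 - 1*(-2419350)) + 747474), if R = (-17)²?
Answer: 3784636/2107513 ≈ 1.7958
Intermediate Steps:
R = 289
D(S, b) = -658 (D(S, b) = -4 + (289 - 943) = -4 - 654 = -658)
(3785294 + D(-1579, 1595))/((-1059311 - 1*(-2419350)) + 747474) = (3785294 - 658)/((-1059311 - 1*(-2419350)) + 747474) = 3784636/((-1059311 + 2419350) + 747474) = 3784636/(1360039 + 747474) = 3784636/2107513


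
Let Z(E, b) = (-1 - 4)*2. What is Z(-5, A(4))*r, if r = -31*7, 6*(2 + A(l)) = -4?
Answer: 2170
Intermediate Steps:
A(l) = -8/3 (A(l) = -2 + (1/6)*(-4) = -2 - 2/3 = -8/3)
Z(E, b) = -10 (Z(E, b) = -5*2 = -10)
r = -217
Z(-5, A(4))*r = -10*(-217) = 2170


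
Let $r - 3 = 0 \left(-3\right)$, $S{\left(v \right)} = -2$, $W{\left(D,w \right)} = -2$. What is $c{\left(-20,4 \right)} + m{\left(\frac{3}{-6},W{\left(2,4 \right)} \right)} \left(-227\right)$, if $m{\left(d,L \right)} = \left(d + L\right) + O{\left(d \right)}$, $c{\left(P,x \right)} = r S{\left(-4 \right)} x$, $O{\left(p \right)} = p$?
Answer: $657$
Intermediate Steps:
$r = 3$ ($r = 3 + 0 \left(-3\right) = 3 + 0 = 3$)
$c{\left(P,x \right)} = - 6 x$ ($c{\left(P,x \right)} = 3 \left(-2\right) x = - 6 x$)
$m{\left(d,L \right)} = L + 2 d$ ($m{\left(d,L \right)} = \left(d + L\right) + d = \left(L + d\right) + d = L + 2 d$)
$c{\left(-20,4 \right)} + m{\left(\frac{3}{-6},W{\left(2,4 \right)} \right)} \left(-227\right) = \left(-6\right) 4 + \left(-2 + 2 \frac{3}{-6}\right) \left(-227\right) = -24 + \left(-2 + 2 \cdot 3 \left(- \frac{1}{6}\right)\right) \left(-227\right) = -24 + \left(-2 + 2 \left(- \frac{1}{2}\right)\right) \left(-227\right) = -24 + \left(-2 - 1\right) \left(-227\right) = -24 - -681 = -24 + 681 = 657$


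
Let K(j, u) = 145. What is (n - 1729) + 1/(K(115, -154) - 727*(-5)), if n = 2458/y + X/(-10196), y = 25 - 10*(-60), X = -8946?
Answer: -2076618183473/1204402500 ≈ -1724.2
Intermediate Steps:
y = 625 (y = 25 + 600 = 625)
n = 15326509/3186250 (n = 2458/625 - 8946/(-10196) = 2458*(1/625) - 8946*(-1/10196) = 2458/625 + 4473/5098 = 15326509/3186250 ≈ 4.8102)
(n - 1729) + 1/(K(115, -154) - 727*(-5)) = (15326509/3186250 - 1729) + 1/(145 - 727*(-5)) = -5493699741/3186250 + 1/(145 + 3635) = -5493699741/3186250 + 1/3780 = -2076618183473/1204402500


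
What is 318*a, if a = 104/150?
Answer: 5512/25 ≈ 220.48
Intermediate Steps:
a = 52/75 (a = 104*(1/150) = 52/75 ≈ 0.69333)
318*a = 318*(52/75) = 5512/25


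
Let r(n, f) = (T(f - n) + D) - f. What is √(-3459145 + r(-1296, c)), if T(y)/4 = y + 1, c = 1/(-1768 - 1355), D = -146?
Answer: 2*I*√935786448546/1041 ≈ 1858.5*I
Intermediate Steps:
c = -1/3123 (c = 1/(-3123) = -1/3123 ≈ -0.00032020)
T(y) = 4 + 4*y (T(y) = 4*(y + 1) = 4*(1 + y) = 4 + 4*y)
r(n, f) = -142 - 4*n + 3*f (r(n, f) = ((4 + 4*(f - n)) - 146) - f = ((4 + (-4*n + 4*f)) - 146) - f = ((4 - 4*n + 4*f) - 146) - f = (-142 - 4*n + 4*f) - f = -142 - 4*n + 3*f)
√(-3459145 + r(-1296, c)) = √(-3459145 + (-142 - 4*(-1296) + 3*(-1/3123))) = √(-3459145 + (-142 + 5184 - 1/1041)) = √(-3459145 + 5248721/1041) = √(-3595721224/1041) = 2*I*√935786448546/1041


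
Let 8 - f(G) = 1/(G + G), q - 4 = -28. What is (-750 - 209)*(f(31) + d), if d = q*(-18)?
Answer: -26160561/62 ≈ -4.2194e+5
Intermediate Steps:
q = -24 (q = 4 - 28 = -24)
d = 432 (d = -24*(-18) = 432)
f(G) = 8 - 1/(2*G) (f(G) = 8 - 1/(G + G) = 8 - 1/(2*G))
(-750 - 209)*(f(31) + d) = (-750 - 209)*((8 - 1/2/31) + 432) = -959*((8 - 1/2*1/31) + 432) = -959*((8 - 1/62) + 432) = -959*(495/62 + 432) = -959*27279/62 = -26160561/62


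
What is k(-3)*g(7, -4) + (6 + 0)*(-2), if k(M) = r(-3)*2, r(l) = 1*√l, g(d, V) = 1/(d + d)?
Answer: -12 + I*√3/7 ≈ -12.0 + 0.24744*I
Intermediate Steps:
g(d, V) = 1/(2*d)
r(l) = √l
k(M) = 2*I*√3 (k(M) = √(-3)*2 = (I*√3)*2 = 2*I*√3)
k(-3)*g(7, -4) + (6 + 0)*(-2) = (2*I*√3)*((½)/7) + (6 + 0)*(-2) = (2*I*√3)*((½)*(⅐)) + 6*(-2) = (2*I*√3)*(1/14) - 12 = I*√3/7 - 12 = -12 + I*√3/7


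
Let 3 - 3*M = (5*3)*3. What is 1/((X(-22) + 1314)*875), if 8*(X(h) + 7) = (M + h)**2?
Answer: 1/1285375 ≈ 7.7798e-7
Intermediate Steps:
M = -14 (M = 1 - 5*3*3/3 = 1 - 5*3 = 1 - 1/3*45 = 1 - 15 = -14)
X(h) = -7 + (-14 + h)**2/8
1/((X(-22) + 1314)*875) = 1/(((-7 + (-14 - 22)**2/8) + 1314)*875) = 1/(((-7 + (1/8)*(-36)**2) + 1314)*875) = 1/(((-7 + (1/8)*1296) + 1314)*875) = 1/(((-7 + 162) + 1314)*875) = 1/((155 + 1314)*875) = 1/(1469*875) = 1/1285375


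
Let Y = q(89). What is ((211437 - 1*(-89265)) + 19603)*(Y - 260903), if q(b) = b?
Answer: -83540028270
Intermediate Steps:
Y = 89
((211437 - 1*(-89265)) + 19603)*(Y - 260903) = ((211437 - 1*(-89265)) + 19603)*(89 - 260903) = ((211437 + 89265) + 19603)*(-260814) = (300702 + 19603)*(-260814) = 320305*(-260814) = -83540028270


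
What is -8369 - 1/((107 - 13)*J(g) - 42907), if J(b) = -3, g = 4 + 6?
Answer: -361448740/43189 ≈ -8369.0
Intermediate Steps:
g = 10
-8369 - 1/((107 - 13)*J(g) - 42907) = -8369 - 1/((107 - 13)*(-3) - 42907) = -8369 - 1/(94*(-3) - 42907) = -8369 - 1/(-282 - 42907) = -8369 - 1/(-43189) = -8369 - 1*(-1/43189) = -8369 + 1/43189 = -361448740/43189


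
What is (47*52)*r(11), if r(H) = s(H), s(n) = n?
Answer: 26884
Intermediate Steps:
r(H) = H
(47*52)*r(11) = (47*52)*11 = 2444*11 = 26884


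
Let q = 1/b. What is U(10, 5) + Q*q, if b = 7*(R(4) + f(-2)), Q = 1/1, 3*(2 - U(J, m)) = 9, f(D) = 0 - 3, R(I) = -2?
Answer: -36/35 ≈ -1.0286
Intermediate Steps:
f(D) = -3
U(J, m) = -1 (U(J, m) = 2 - ⅓*9 = 2 - 3 = -1)
Q = 1
b = -35 (b = 7*(-2 - 3) = 7*(-5) = -35)
q = -1/35 (q = 1/(-35) = -1/35 ≈ -0.028571)
U(10, 5) + Q*q = -1 + 1*(-1/35) = -1 - 1/35 = -36/35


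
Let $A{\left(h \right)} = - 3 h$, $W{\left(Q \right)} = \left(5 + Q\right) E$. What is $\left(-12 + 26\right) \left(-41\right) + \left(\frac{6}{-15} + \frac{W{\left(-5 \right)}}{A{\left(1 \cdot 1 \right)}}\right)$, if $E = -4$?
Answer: $- \frac{2872}{5} \approx -574.4$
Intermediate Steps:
$W{\left(Q \right)} = -20 - 4 Q$ ($W{\left(Q \right)} = \left(5 + Q\right) \left(-4\right) = -20 - 4 Q$)
$\left(-12 + 26\right) \left(-41\right) + \left(\frac{6}{-15} + \frac{W{\left(-5 \right)}}{A{\left(1 \cdot 1 \right)}}\right) = \left(-12 + 26\right) \left(-41\right) + \left(\frac{6}{-15} + \frac{-20 - -20}{\left(-3\right) 1 \cdot 1}\right) = 14 \left(-41\right) + \left(6 \left(- \frac{1}{15}\right) + \frac{-20 + 20}{\left(-3\right) 1}\right) = -574 - \left(\frac{2}{5} + \frac{0}{-3}\right) = -574 + \left(- \frac{2}{5} + 0 \left(- \frac{1}{3}\right)\right) = -574 + \left(- \frac{2}{5} + 0\right) = -574 - \frac{2}{5} = - \frac{2872}{5}$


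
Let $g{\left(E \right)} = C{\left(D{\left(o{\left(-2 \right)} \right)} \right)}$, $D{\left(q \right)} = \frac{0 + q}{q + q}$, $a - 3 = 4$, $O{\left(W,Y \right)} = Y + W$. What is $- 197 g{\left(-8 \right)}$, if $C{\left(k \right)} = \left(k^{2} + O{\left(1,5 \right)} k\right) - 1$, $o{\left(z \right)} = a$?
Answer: $- \frac{1773}{4} \approx -443.25$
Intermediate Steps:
$O{\left(W,Y \right)} = W + Y$
$a = 7$ ($a = 3 + 4 = 7$)
$o{\left(z \right)} = 7$
$D{\left(q \right)} = \frac{1}{2}$ ($D{\left(q \right)} = \frac{q}{2 q} = q \frac{1}{2 q} = \frac{1}{2}$)
$C{\left(k \right)} = -1 + k^{2} + 6 k$ ($C{\left(k \right)} = \left(k^{2} + \left(1 + 5\right) k\right) - 1 = \left(k^{2} + 6 k\right) - 1 = -1 + k^{2} + 6 k$)
$g{\left(E \right)} = \frac{9}{4}$ ($g{\left(E \right)} = -1 + \left(\frac{1}{2}\right)^{2} + 6 \cdot \frac{1}{2} = -1 + \frac{1}{4} + 3 = \frac{9}{4}$)
$- 197 g{\left(-8 \right)} = \left(-197\right) \frac{9}{4} = - \frac{1773}{4}$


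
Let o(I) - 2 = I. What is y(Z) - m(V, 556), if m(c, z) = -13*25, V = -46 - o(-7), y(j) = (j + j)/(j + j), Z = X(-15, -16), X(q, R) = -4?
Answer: 326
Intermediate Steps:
o(I) = 2 + I
Z = -4
y(j) = 1 (y(j) = (2*j)/((2*j)) = (2*j)*(1/(2*j)) = 1)
V = -41 (V = -46 - (2 - 7) = -46 - 1*(-5) = -46 + 5 = -41)
m(c, z) = -325
y(Z) - m(V, 556) = 1 - 1*(-325) = 1 + 325 = 326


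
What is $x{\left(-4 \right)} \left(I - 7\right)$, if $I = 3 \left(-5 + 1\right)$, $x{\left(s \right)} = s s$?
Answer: $-304$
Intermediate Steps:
$x{\left(s \right)} = s^{2}$
$I = -12$ ($I = 3 \left(-4\right) = -12$)
$x{\left(-4 \right)} \left(I - 7\right) = \left(-4\right)^{2} \left(-12 - 7\right) = 16 \left(-19\right) = -304$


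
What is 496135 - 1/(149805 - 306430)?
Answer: 77707144376/156625 ≈ 4.9614e+5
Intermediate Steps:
496135 - 1/(149805 - 306430) = 496135 - 1/(-156625) = 496135 - 1*(-1/156625) = 496135 + 1/156625 = 77707144376/156625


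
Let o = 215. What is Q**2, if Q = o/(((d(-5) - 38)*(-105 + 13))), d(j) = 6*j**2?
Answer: 46225/106172416 ≈ 0.00043538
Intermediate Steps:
Q = -215/10304 (Q = 215/(((6*(-5)**2 - 38)*(-105 + 13))) = 215/(((6*25 - 38)*(-92))) = 215/(((150 - 38)*(-92))) = 215/((112*(-92))) = 215/(-10304) = 215*(-1/10304) = -215/10304 ≈ -0.020866)
Q**2 = (-215/10304)**2 = 46225/106172416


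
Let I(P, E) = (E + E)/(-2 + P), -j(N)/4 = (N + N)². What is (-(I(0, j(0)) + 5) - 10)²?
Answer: 225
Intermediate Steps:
j(N) = -16*N² (j(N) = -4*(N + N)² = -4*4*N² = -16*N²)
I(P, E) = 2*E/(-2 + P) (I(P, E) = (2*E)/(-2 + P) = 2*E/(-2 + P))
(-(I(0, j(0)) + 5) - 10)² = (-(2*(-16*0²)/(-2 + 0) + 5) - 10)² = (-(2*(-16*0)/(-2) + 5) - 10)² = (-(2*0*(-½) + 5) - 10)² = (-(0 + 5) - 10)² = (-1*5 - 10)² = (-5 - 10)² = (-15)² = 225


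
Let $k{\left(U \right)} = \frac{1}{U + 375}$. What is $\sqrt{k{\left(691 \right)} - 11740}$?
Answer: $\frac{i \sqrt{13340818374}}{1066} \approx 108.35 i$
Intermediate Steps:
$k{\left(U \right)} = \frac{1}{375 + U}$
$\sqrt{k{\left(691 \right)} - 11740} = \sqrt{\frac{1}{375 + 691} - 11740} = \sqrt{\frac{1}{1066} - 11740} = \sqrt{- \frac{12514839}{1066}} = \frac{i \sqrt{13340818374}}{1066}$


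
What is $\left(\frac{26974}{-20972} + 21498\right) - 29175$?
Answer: $- \frac{80514509}{10486} \approx -7678.3$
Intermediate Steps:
$\left(\frac{26974}{-20972} + 21498\right) - 29175 = \left(26974 \left(- \frac{1}{20972}\right) + 21498\right) - 29175 = \left(- \frac{13487}{10486} + 21498\right) - 29175 = \frac{225414541}{10486} - 29175 = - \frac{80514509}{10486}$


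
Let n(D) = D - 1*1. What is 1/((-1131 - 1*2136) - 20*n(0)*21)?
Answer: -1/2847 ≈ -0.00035125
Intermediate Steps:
n(D) = -1 + D (n(D) = D - 1 = -1 + D)
1/((-1131 - 1*2136) - 20*n(0)*21) = 1/((-1131 - 1*2136) - 20*(-1 + 0)*21) = 1/((-1131 - 2136) - 20*(-1)*21) = 1/(-3267 + 20*21) = 1/(-3267 + 420) = 1/(-2847) = -1/2847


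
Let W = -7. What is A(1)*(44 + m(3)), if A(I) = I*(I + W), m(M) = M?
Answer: -282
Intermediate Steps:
A(I) = I*(-7 + I) (A(I) = I*(I - 7) = I*(-7 + I))
A(1)*(44 + m(3)) = (1*(-7 + 1))*(44 + 3) = (1*(-6))*47 = -6*47 = -282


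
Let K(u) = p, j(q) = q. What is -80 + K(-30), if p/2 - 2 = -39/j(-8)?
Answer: -265/4 ≈ -66.250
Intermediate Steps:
p = 55/4 (p = 4 + 2*(-39/(-8)) = 4 + 2*(-39*(-1/8)) = 4 + 2*(39/8) = 4 + 39/4 = 55/4 ≈ 13.750)
K(u) = 55/4
-80 + K(-30) = -80 + 55/4 = -265/4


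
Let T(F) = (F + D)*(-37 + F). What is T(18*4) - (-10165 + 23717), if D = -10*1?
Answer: -11382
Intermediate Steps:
D = -10
T(F) = (-37 + F)*(-10 + F) (T(F) = (F - 10)*(-37 + F) = (-10 + F)*(-37 + F) = (-37 + F)*(-10 + F))
T(18*4) - (-10165 + 23717) = (370 + (18*4)² - 846*4) - (-10165 + 23717) = (370 + 72² - 47*72) - 1*13552 = (370 + 5184 - 3384) - 13552 = 2170 - 13552 = -11382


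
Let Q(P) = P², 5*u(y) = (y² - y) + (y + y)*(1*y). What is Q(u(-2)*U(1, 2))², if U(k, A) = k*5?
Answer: 38416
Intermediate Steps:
U(k, A) = 5*k
u(y) = -y/5 + 3*y²/5 (u(y) = ((y² - y) + (y + y)*(1*y))/5 = ((y² - y) + (2*y)*y)/5 = ((y² - y) + 2*y²)/5 = (-y + 3*y²)/5 = -y/5 + 3*y²/5)
Q(u(-2)*U(1, 2))² = ((((⅕)*(-2)*(-1 + 3*(-2)))*(5*1))²)² = ((((⅕)*(-2)*(-1 - 6))*5)²)² = ((((⅕)*(-2)*(-7))*5)²)² = (((14/5)*5)²)² = (14²)² = 196² = 38416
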